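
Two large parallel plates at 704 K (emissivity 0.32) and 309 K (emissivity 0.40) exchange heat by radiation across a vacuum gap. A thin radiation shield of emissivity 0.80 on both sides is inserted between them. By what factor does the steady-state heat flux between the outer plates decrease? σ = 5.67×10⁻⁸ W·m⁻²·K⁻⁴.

factor ≈ 1.32

Without shield: q₀ = σΔ(T⁴)/(1/ε₁+1/ε₂−1) with denominator 4.625.
With shield the two gaps are in series; the resistances add: (1/ε₁+1/ε_s−1)+(1/ε_s+1/ε₂−1) = 3.375+2.750 = 6.125.
Heat-flux ratio q₀/q = 6.125/4.625.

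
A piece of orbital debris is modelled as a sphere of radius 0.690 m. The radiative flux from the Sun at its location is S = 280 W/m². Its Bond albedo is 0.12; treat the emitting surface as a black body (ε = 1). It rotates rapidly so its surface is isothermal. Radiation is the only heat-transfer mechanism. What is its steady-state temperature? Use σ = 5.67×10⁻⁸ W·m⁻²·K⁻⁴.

T ≈ 182 K

At equilibrium, absorbed power = emitted power.
Absorbing cross-section = πr² = 1.496 m²; emitting surface = 4πr² = 5.983 m² (ratio 4).
(1−a)S·A_cross = εσ·A_surf·T⁴  ⇒  T⁴ = (1−a)S/(4σ).
T⁴ = 0.880·280/(4·5.67×10⁻⁸) = 1.086×10⁹ K⁴.
T = (1.086×10⁹)^(1/4).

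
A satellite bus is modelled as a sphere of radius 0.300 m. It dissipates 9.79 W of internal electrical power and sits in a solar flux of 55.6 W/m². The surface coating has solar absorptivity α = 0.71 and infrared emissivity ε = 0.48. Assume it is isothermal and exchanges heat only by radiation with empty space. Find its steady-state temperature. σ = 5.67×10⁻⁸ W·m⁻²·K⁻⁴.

T ≈ 162 K

At steady state, absorbed solar power + internal power = radiated power.
Absorbed: α·S·A_cross = 0.71·55.6·0.2827 = 11.16 W (cross-section πr²).
Total input = 11.16 + 9.79 = 20.95 W.
Radiated: εσ·A_surf·T⁴ with A_surf = 4πr² = 1.131 m².
T⁴ = 20.95/(0.48·5.67×10⁻⁸·1.131) = 6.807×10⁸ K⁴.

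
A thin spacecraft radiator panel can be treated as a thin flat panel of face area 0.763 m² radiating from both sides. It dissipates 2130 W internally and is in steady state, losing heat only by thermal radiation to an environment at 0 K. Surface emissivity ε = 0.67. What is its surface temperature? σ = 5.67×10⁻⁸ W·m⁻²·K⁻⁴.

Steady state: internal power = radiated power, P = εσA T⁴.
Radiating area A = 2·0.763 = 1.526 m².
T⁴ = P/(εσA) = 2130/(0.67·5.67×10⁻⁸·1.526) = 3.674×10¹⁰ K⁴.
T = (3.674×10¹⁰)^(1/4).

T ≈ 438 K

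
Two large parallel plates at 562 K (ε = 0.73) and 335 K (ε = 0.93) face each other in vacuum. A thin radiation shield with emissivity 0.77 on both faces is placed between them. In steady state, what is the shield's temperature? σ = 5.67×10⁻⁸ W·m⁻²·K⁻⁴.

In steady state the net flux on the hot side equals that on the cold side.
σ(T₁⁴−T_s⁴)/D₁ = σ(T_s⁴−T₂⁴)/D₂, with D₁ = 1/ε₁+1/ε_s−1 = 1.669, D₂ = 1/ε_s+1/ε₂−1 = 1.374.
Solve for T_s⁴: T_s⁴ = (D₂·T₁⁴ + D₁·T₂⁴)/(D₁+D₂) = 5.196×10¹⁰ K⁴.

T_s ≈ 477 K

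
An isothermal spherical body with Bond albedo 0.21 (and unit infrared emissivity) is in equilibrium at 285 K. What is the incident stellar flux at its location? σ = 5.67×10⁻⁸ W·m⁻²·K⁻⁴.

S ≈ 1890 W/m²

(1−a)S·πr² = σ·4πr²·T⁴ ⇒ S = 4σT⁴/(1−a).
S = 4·5.67×10⁻⁸·6.598×10⁹/0.790.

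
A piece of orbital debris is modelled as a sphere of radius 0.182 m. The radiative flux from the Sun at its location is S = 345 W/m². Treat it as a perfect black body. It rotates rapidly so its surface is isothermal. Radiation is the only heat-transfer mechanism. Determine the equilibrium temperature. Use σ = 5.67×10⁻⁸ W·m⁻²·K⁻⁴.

At equilibrium, absorbed power = emitted power.
Absorbing cross-section = πr² = 0.1041 m²; emitting surface = 4πr² = 0.4162 m² (ratio 4).
S·A_cross = εσ·A_surf·T⁴  ⇒  T⁴ = S/(4σ).
T⁴ = 1.00·345/(4·5.67×10⁻⁸) = 1.521×10⁹ K⁴.
T = (1.521×10⁹)^(1/4).

T ≈ 197 K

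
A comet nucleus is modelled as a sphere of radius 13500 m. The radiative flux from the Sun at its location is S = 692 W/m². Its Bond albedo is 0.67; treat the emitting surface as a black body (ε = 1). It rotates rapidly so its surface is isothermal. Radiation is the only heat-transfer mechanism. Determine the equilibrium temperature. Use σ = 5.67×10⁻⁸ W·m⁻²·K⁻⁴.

At equilibrium, absorbed power = emitted power.
Absorbing cross-section = πr² = 5.726×10⁸ m²; emitting surface = 4πr² = 2.290×10⁹ m² (ratio 4).
(1−a)S·A_cross = εσ·A_surf·T⁴  ⇒  T⁴ = (1−a)S/(4σ).
T⁴ = 0.330·692/(4·5.67×10⁻⁸) = 1.007×10⁹ K⁴.
T = (1.007×10⁹)^(1/4).

T ≈ 178 K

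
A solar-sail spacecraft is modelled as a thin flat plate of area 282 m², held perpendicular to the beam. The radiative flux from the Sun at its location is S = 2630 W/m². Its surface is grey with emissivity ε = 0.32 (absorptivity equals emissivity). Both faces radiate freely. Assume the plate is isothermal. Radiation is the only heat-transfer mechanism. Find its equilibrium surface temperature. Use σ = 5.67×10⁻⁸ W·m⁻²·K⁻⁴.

T ≈ 390 K

At equilibrium, absorbed power = emitted power.
Absorbing cross-section = A = 282.0 m²; emitting surface = 2A = 564.0 m² (ratio 2).
εS·A_cross = εσ·A_surf·T⁴  ⇒  T⁴ = S/(2σ)   (ε cancels).
T⁴ = 2630/(2·5.67×10⁻⁸) = 2.319×10¹⁰ K⁴.
T = (2.319×10¹⁰)^(1/4).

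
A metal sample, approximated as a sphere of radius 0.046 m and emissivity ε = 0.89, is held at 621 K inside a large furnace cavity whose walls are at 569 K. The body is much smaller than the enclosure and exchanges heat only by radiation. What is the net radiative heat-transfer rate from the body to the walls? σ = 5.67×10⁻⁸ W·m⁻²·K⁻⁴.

P_net ≈ 58.9 W

For a small grey body in a large enclosure: P_net = εσA(T_body⁴ − T_wall⁴).
A = 4πr² = 0.02659 m²; T_body⁴ − T_wall⁴ = 1.487×10¹¹ − 1.048×10¹¹ = 4.390×10¹⁰ K⁴.
|P_net| = 0.89·5.67×10⁻⁸·0.02659·4.390×10¹⁰.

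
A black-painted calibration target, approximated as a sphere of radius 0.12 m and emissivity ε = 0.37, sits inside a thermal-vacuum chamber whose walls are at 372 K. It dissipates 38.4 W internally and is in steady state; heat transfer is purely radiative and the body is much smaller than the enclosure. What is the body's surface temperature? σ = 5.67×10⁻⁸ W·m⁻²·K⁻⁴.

T ≈ 414 K

For a small grey body in a large enclosure, net radiated power = εσA(T⁴ − T_w⁴).
Steady state: P = εσA(T⁴ − T_w⁴) with A = 4πr² = 0.1810 m².
T⁴ = P/(εσA) + T_w⁴ = 38.4/(0.37·5.67×10⁻⁸·0.1810) + (372)⁴
    = 1.012×10¹⁰ + 1.915×10¹⁰ = 2.927×10¹⁰ K⁴.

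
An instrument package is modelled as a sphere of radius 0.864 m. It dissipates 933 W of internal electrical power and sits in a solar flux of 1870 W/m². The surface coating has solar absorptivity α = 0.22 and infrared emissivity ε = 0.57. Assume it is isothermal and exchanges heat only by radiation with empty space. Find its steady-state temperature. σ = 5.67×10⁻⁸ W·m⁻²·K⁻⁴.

At steady state, absorbed solar power + internal power = radiated power.
Absorbed: α·S·A_cross = 0.22·1870·2.345 = 964.8 W (cross-section πr²).
Total input = 964.8 + 933 = 1898 W.
Radiated: εσ·A_surf·T⁴ with A_surf = 4πr² = 9.381 m².
T⁴ = 1898/(0.57·5.67×10⁻⁸·9.381) = 6.260×10⁹ K⁴.

T ≈ 281 K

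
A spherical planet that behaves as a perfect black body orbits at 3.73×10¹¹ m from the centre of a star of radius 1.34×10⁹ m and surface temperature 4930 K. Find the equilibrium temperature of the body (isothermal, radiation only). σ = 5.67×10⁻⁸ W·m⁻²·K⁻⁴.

The star's surface emits σT_*⁴; at distance d the flux is S = σT_*⁴(R_*/d)².
S = 5.67×10⁻⁸·(4930)⁴·(1.34×10⁹/3.73×10¹¹)² = 432.3 W/m².
For an isothermal sphere T⁴ = (1−a)S/(4σ) = 1.906×10⁹ K⁴.

T ≈ 209 K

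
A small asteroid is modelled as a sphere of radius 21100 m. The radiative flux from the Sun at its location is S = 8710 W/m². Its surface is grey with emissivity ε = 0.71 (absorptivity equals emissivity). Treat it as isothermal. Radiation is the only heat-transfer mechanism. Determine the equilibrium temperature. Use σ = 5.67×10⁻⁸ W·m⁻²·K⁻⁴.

At equilibrium, absorbed power = emitted power.
Absorbing cross-section = πr² = 1.399×10⁹ m²; emitting surface = 4πr² = 5.595×10⁹ m² (ratio 4).
εS·A_cross = εσ·A_surf·T⁴  ⇒  T⁴ = S/(4σ)   (ε cancels).
T⁴ = 8710/(4·5.67×10⁻⁸) = 3.840×10¹⁰ K⁴.
T = (3.840×10¹⁰)^(1/4).

T ≈ 443 K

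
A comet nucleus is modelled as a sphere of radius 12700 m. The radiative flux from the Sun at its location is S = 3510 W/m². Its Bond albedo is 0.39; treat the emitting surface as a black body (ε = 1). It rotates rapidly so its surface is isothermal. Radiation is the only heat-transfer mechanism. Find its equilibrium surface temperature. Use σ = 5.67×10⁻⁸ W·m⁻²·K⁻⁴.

T ≈ 312 K

At equilibrium, absorbed power = emitted power.
Absorbing cross-section = πr² = 5.067×10⁸ m²; emitting surface = 4πr² = 2.027×10⁹ m² (ratio 4).
(1−a)S·A_cross = εσ·A_surf·T⁴  ⇒  T⁴ = (1−a)S/(4σ).
T⁴ = 0.610·3510/(4·5.67×10⁻⁸) = 9.440×10⁹ K⁴.
T = (9.440×10⁹)^(1/4).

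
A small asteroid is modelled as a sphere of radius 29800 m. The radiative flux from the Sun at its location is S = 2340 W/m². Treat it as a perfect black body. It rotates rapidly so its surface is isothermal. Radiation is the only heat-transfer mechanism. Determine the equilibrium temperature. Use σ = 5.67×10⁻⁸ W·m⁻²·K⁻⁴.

At equilibrium, absorbed power = emitted power.
Absorbing cross-section = πr² = 2.790×10⁹ m²; emitting surface = 4πr² = 1.116×10¹⁰ m² (ratio 4).
S·A_cross = εσ·A_surf·T⁴  ⇒  T⁴ = S/(4σ).
T⁴ = 1.00·2340/(4·5.67×10⁻⁸) = 1.032×10¹⁰ K⁴.
T = (1.032×10¹⁰)^(1/4).

T ≈ 319 K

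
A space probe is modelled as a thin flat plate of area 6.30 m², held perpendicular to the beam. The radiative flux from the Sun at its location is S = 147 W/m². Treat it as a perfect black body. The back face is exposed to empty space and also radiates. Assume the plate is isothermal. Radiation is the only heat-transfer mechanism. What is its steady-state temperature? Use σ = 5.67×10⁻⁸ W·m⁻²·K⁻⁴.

T ≈ 190 K

At equilibrium, absorbed power = emitted power.
Absorbing cross-section = A = 6.300 m²; emitting surface = 2A = 12.60 m² (ratio 2).
S·A_cross = εσ·A_surf·T⁴  ⇒  T⁴ = S/(2σ).
T⁴ = 1.00·147/(2·5.67×10⁻⁸) = 1.296×10⁹ K⁴.
T = (1.296×10⁹)^(1/4).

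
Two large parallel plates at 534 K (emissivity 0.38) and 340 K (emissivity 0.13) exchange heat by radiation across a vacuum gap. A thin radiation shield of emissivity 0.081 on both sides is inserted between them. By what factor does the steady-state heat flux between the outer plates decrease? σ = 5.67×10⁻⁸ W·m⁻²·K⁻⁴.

Without shield: q₀ = σΔ(T⁴)/(1/ε₁+1/ε₂−1) with denominator 9.324.
With shield the two gaps are in series; the resistances add: (1/ε₁+1/ε_s−1)+(1/ε_s+1/ε₂−1) = 13.98+19.04 = 33.02.
Heat-flux ratio q₀/q = 33.02/9.324.

factor ≈ 3.54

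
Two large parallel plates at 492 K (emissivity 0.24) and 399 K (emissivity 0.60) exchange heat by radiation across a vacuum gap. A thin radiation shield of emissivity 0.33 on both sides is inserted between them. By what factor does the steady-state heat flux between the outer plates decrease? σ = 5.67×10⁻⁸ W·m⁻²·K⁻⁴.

Without shield: q₀ = σΔ(T⁴)/(1/ε₁+1/ε₂−1) with denominator 4.833.
With shield the two gaps are in series; the resistances add: (1/ε₁+1/ε_s−1)+(1/ε_s+1/ε₂−1) = 6.197+3.697 = 9.894.
Heat-flux ratio q₀/q = 9.894/4.833.

factor ≈ 2.05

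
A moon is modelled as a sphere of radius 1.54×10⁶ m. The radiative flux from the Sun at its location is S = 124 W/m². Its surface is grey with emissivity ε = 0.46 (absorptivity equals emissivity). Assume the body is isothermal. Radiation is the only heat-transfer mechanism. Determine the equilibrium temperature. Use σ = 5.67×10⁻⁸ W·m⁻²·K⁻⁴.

T ≈ 153 K

At equilibrium, absorbed power = emitted power.
Absorbing cross-section = πr² = 7.451×10¹² m²; emitting surface = 4πr² = 2.980×10¹³ m² (ratio 4).
εS·A_cross = εσ·A_surf·T⁴  ⇒  T⁴ = S/(4σ)   (ε cancels).
T⁴ = 124/(4·5.67×10⁻⁸) = 5.467×10⁸ K⁴.
T = (5.467×10⁸)^(1/4).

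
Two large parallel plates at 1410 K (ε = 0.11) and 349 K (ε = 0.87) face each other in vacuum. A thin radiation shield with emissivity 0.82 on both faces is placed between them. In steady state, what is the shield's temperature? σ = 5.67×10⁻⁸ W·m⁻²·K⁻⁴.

T_s ≈ 849 K

In steady state the net flux on the hot side equals that on the cold side.
σ(T₁⁴−T_s⁴)/D₁ = σ(T_s⁴−T₂⁴)/D₂, with D₁ = 1/ε₁+1/ε_s−1 = 9.310, D₂ = 1/ε_s+1/ε₂−1 = 1.369.
Solve for T_s⁴: T_s⁴ = (D₂·T₁⁴ + D₁·T₂⁴)/(D₁+D₂) = 5.196×10¹¹ K⁴.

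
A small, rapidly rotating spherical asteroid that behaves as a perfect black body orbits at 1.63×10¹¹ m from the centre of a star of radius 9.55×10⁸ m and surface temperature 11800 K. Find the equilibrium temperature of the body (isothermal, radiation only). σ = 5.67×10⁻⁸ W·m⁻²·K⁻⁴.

The star's surface emits σT_*⁴; at distance d the flux is S = σT_*⁴(R_*/d)².
S = 5.67×10⁻⁸·(11800)⁴·(9.55×10⁸/1.63×10¹¹)² = 37730 W/m².
For an isothermal sphere T⁴ = (1−a)S/(4σ) = 1.664×10¹¹ K⁴.

T ≈ 639 K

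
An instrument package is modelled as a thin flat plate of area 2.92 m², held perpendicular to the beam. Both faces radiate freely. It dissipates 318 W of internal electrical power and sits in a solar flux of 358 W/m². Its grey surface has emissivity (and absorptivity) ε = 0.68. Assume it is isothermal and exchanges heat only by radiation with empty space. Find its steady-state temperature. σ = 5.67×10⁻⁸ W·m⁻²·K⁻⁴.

T ≈ 260 K

At steady state, absorbed solar power + internal power = radiated power.
Absorbed: α·S·A_cross = 0.68·358·2.920 = 710.8 W (cross-section A).
Total input = 710.8 + 318 = 1029 W.
Radiated: εσ·A_surf·T⁴ with A_surf = 2A = 5.840 m².
T⁴ = 1029/(0.68·5.67×10⁻⁸·5.840) = 4.569×10⁹ K⁴.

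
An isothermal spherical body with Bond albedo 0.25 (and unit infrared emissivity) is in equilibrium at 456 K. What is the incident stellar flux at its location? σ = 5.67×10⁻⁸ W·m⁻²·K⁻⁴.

S ≈ 13100 W/m²

(1−a)S·πr² = σ·4πr²·T⁴ ⇒ S = 4σT⁴/(1−a).
S = 4·5.67×10⁻⁸·4.324×10¹⁰/0.750.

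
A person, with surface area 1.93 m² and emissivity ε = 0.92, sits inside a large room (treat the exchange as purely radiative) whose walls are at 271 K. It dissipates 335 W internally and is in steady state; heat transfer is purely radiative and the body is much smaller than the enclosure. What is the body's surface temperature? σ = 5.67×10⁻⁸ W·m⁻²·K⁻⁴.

T ≈ 306 K

For a small grey body in a large enclosure, net radiated power = εσA(T⁴ − T_w⁴).
Steady state: P = εσA(T⁴ − T_w⁴) with A = 1.93 m².
T⁴ = P/(εσA) + T_w⁴ = 335/(0.92·5.67×10⁻⁸·1.930) + (271)⁴
    = 3.327×10⁹ + 5.394×10⁹ = 8.721×10⁹ K⁴.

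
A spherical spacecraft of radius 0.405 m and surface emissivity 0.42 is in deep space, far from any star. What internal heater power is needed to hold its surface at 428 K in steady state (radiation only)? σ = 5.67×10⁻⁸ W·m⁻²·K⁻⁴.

P ≈ 1650 W

P = εσ·4πr²·T⁴.
4πr² = 2.061 m²; T⁴ = 3.356×10¹⁰ K⁴.
P = 0.42·5.67×10⁻⁸·2.061·3.356×10¹⁰.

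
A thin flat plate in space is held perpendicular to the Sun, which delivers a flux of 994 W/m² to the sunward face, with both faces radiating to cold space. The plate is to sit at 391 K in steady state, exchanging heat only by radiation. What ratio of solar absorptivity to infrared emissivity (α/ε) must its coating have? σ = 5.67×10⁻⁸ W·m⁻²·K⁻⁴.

α/ε ≈ 2.67

Balance: αS·A = εσ·2A·T⁴ ⇒ α/ε = 2σT⁴/S.
α/ε = 2·5.67×10⁻⁸·(391)⁴/994 = 2·5.67×10⁻⁸·2.337×10¹⁰/994.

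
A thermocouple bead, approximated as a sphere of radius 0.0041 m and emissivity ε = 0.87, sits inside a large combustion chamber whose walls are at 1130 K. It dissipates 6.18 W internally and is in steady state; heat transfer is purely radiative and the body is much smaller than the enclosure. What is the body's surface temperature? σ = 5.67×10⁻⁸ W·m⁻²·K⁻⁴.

T ≈ 1220 K

For a small grey body in a large enclosure, net radiated power = εσA(T⁴ − T_w⁴).
Steady state: P = εσA(T⁴ − T_w⁴) with A = 4πr² = 2.112×10⁻⁴ m².
T⁴ = P/(εσA) + T_w⁴ = 6.18/(0.87·5.67×10⁻⁸·2.112×10⁻⁴) + (1130)⁴
    = 5.931×10¹¹ + 1.630×10¹² = 2.224×10¹² K⁴.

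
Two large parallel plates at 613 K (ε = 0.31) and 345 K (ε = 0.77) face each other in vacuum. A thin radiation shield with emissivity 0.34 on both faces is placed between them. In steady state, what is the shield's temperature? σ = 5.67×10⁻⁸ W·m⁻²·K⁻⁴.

In steady state the net flux on the hot side equals that on the cold side.
σ(T₁⁴−T_s⁴)/D₁ = σ(T_s⁴−T₂⁴)/D₂, with D₁ = 1/ε₁+1/ε_s−1 = 5.167, D₂ = 1/ε_s+1/ε₂−1 = 3.240.
Solve for T_s⁴: T_s⁴ = (D₂·T₁⁴ + D₁·T₂⁴)/(D₁+D₂) = 6.312×10¹⁰ K⁴.

T_s ≈ 501 K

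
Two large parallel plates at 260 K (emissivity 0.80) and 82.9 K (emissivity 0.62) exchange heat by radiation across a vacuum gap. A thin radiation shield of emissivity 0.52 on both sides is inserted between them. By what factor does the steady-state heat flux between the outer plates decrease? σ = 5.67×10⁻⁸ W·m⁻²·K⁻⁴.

factor ≈ 2.53

Without shield: q₀ = σΔ(T⁴)/(1/ε₁+1/ε₂−1) with denominator 1.863.
With shield the two gaps are in series; the resistances add: (1/ε₁+1/ε_s−1)+(1/ε_s+1/ε₂−1) = 2.173+2.536 = 4.709.
Heat-flux ratio q₀/q = 4.709/1.863.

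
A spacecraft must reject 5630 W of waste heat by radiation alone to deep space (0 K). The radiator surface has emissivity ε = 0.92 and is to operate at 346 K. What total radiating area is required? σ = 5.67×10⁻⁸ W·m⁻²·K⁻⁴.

A ≈ 7.53 m²

P = εσA T⁴ ⇒ A = P/(εσT⁴).
T⁴ = 1.433×10¹⁰ K⁴.
A = 5630/(0.92 × 5.67×10⁻⁸ × 1.433×10¹⁰).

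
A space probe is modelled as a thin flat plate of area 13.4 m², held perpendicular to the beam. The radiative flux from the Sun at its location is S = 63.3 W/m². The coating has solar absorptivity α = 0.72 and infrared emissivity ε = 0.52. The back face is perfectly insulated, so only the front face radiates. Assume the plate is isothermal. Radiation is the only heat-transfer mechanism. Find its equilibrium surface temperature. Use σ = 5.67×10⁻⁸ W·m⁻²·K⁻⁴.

T ≈ 198 K

At equilibrium, absorbed power = emitted power.
Absorbing cross-section = A = 13.40 m²; emitting surface = A = 13.40 m² (ratio 1).
αS·A_cross = εσ·A_surf·T⁴  ⇒  T⁴ = αS/(ε·1σ).
T⁴ = 0.720·63.3/(0.52·1·5.67×10⁻⁸) = 1.546×10⁹ K⁴.
T = (1.546×10⁹)^(1/4).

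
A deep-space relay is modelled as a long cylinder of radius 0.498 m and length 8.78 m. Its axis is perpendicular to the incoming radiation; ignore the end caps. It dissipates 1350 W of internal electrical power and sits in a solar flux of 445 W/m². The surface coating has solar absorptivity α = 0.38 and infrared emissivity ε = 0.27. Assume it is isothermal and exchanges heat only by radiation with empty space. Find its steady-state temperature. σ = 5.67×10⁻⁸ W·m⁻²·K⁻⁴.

At steady state, absorbed solar power + internal power = radiated power.
Absorbed: α·S·A_cross = 0.38·445·8.745 = 1479 W (cross-section 2rL).
Total input = 1479 + 1350 = 2829 W.
Radiated: εσ·A_surf·T⁴ with A_surf = 2πrL = 27.47 m².
T⁴ = 2829/(0.27·5.67×10⁻⁸·27.47) = 6.726×10⁹ K⁴.

T ≈ 286 K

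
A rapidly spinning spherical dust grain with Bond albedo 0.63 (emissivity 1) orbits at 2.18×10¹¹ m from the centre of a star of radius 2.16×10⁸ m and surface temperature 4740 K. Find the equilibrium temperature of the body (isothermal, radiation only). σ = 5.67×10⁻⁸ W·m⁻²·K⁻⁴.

The star's surface emits σT_*⁴; at distance d the flux is S = σT_*⁴(R_*/d)².
S = 5.67×10⁻⁸·(4740)⁴·(2.16×10⁸/2.18×10¹¹)² = 28.10 W/m².
For an isothermal sphere T⁴ = (1−a)S/(4σ) = 4.584×10⁷ K⁴.

T ≈ 82.3 K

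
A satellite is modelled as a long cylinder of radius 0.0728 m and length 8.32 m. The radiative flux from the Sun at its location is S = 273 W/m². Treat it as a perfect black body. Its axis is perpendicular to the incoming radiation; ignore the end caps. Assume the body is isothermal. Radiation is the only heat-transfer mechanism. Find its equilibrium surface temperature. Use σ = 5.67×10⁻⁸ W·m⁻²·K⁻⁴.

T ≈ 198 K

At equilibrium, absorbed power = emitted power.
Absorbing cross-section = 2rL = 1.211 m²; emitting surface = 2πrL = 3.806 m² (ratio π).
S·A_cross = εσ·A_surf·T⁴  ⇒  T⁴ = S/(πσ).
T⁴ = 1.00·273/(π·5.67×10⁻⁸) = 1.533×10⁹ K⁴.
T = (1.533×10⁹)^(1/4).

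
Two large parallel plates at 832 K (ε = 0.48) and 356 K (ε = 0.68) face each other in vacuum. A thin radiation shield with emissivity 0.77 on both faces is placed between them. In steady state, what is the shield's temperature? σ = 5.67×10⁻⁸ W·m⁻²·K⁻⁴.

T_s ≈ 680 K

In steady state the net flux on the hot side equals that on the cold side.
σ(T₁⁴−T_s⁴)/D₁ = σ(T_s⁴−T₂⁴)/D₂, with D₁ = 1/ε₁+1/ε_s−1 = 2.382, D₂ = 1/ε_s+1/ε₂−1 = 1.769.
Solve for T_s⁴: T_s⁴ = (D₂·T₁⁴ + D₁·T₂⁴)/(D₁+D₂) = 2.134×10¹¹ K⁴.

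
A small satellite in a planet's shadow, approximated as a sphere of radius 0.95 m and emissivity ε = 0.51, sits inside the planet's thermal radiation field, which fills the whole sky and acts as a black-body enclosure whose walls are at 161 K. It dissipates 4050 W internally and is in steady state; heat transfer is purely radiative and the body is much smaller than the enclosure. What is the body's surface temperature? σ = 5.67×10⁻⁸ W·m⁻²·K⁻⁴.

For a small grey body in a large enclosure, net radiated power = εσA(T⁴ − T_w⁴).
Steady state: P = εσA(T⁴ − T_w⁴) with A = 4πr² = 11.34 m².
T⁴ = P/(εσA) + T_w⁴ = 4050/(0.51·5.67×10⁻⁸·11.34) + (161)⁴
    = 1.235×10¹⁰ + 6.719×10⁸ = 1.302×10¹⁰ K⁴.

T ≈ 338 K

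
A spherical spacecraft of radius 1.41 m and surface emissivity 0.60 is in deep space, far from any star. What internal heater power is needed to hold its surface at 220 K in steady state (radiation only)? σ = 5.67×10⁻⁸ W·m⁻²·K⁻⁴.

P = εσ·4πr²·T⁴.
4πr² = 24.98 m²; T⁴ = 2.343×10⁹ K⁴.
P = 0.60·5.67×10⁻⁸·24.98·2.343×10⁹.

P ≈ 1990 W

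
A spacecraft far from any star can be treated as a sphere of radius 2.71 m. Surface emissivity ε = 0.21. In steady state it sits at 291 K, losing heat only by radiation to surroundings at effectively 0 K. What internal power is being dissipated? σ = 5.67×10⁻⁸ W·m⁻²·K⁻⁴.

P ≈ 7880 W

Steady state: P = εσA T⁴.
A = 4πr² = 92.29 m²; T⁴ = (291)⁴ = 7.171×10⁹ K⁴.
P = 0.21 × 5.67×10⁻⁸ × 92.29 × 7.171×10⁹.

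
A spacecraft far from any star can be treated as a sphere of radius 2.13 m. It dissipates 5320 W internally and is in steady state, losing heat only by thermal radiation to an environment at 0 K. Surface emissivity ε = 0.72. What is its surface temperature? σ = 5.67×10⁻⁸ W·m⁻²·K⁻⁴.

Steady state: internal power = radiated power, P = εσA T⁴.
Radiating area A = 4πr² = 57.01 m².
T⁴ = P/(εσA) = 5320/(0.72·5.67×10⁻⁸·57.01) = 2.286×10⁹ K⁴.
T = (2.286×10⁹)^(1/4).

T ≈ 219 K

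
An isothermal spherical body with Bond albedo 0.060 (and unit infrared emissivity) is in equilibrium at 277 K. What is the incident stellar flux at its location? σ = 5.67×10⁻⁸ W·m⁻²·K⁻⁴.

S ≈ 1420 W/m²

(1−a)S·πr² = σ·4πr²·T⁴ ⇒ S = 4σT⁴/(1−a).
S = 4·5.67×10⁻⁸·5.887×10⁹/0.940.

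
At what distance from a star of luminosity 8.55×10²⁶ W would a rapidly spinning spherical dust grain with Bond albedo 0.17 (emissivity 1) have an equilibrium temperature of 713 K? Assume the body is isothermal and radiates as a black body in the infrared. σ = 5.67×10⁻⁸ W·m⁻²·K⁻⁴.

For an isothermal black-emitting sphere, (1−a)S·πr² = σ·4πr²·T⁴ ⇒ S = 4σT⁴/(1−a).
S = 4·5.67×10⁻⁸·(713)⁴/0.830 = 70620 W/m².
Flux falls as S = L/(4πd²), so d = √(L/(4πS)) = √(8.55×10²⁶/(4π·70620)).

d ≈ 3.10×10¹⁰ m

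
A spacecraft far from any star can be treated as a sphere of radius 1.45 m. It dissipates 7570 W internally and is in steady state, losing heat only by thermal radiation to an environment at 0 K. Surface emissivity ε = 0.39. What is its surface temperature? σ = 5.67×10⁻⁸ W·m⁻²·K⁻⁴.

Steady state: internal power = radiated power, P = εσA T⁴.
Radiating area A = 4πr² = 26.42 m².
T⁴ = P/(εσA) = 7570/(0.39·5.67×10⁻⁸·26.42) = 1.296×10¹⁰ K⁴.
T = (1.296×10¹⁰)^(1/4).

T ≈ 337 K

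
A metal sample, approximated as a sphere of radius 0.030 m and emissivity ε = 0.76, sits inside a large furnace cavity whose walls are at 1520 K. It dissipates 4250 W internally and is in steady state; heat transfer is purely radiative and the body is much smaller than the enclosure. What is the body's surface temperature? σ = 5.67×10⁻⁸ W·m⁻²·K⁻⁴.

For a small grey body in a large enclosure, net radiated power = εσA(T⁴ − T_w⁴).
Steady state: P = εσA(T⁴ − T_w⁴) with A = 4πr² = 0.01131 m².
T⁴ = P/(εσA) + T_w⁴ = 4250/(0.76·5.67×10⁻⁸·0.01131) + (1520)⁴
    = 8.720×10¹² + 5.338×10¹² = 1.406×10¹³ K⁴.

T ≈ 1940 K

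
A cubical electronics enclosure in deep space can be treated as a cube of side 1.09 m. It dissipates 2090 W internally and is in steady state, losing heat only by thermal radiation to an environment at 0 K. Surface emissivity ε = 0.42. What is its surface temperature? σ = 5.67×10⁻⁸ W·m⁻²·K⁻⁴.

T ≈ 333 K

Steady state: internal power = radiated power, P = εσA T⁴.
Radiating area A = 6L² = 7.129 m².
T⁴ = P/(εσA) = 2090/(0.42·5.67×10⁻⁸·7.129) = 1.231×10¹⁰ K⁴.
T = (1.231×10¹⁰)^(1/4).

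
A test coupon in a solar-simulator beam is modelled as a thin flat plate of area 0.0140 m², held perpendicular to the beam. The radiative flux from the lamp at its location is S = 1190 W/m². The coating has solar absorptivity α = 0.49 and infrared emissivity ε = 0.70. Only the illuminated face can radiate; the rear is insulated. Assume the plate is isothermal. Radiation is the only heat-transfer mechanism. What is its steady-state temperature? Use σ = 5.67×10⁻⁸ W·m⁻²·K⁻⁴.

T ≈ 348 K

At equilibrium, absorbed power = emitted power.
Absorbing cross-section = A = 0.01400 m²; emitting surface = A = 0.01400 m² (ratio 1).
αS·A_cross = εσ·A_surf·T⁴  ⇒  T⁴ = αS/(ε·1σ).
T⁴ = 0.490·1190/(0.70·1·5.67×10⁻⁸) = 1.469×10¹⁰ K⁴.
T = (1.469×10¹⁰)^(1/4).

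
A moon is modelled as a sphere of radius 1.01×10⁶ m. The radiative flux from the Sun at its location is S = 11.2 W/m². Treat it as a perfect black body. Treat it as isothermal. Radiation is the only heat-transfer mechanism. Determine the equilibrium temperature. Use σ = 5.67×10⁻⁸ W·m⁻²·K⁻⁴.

T ≈ 83.8 K

At equilibrium, absorbed power = emitted power.
Absorbing cross-section = πr² = 3.205×10¹² m²; emitting surface = 4πr² = 1.282×10¹³ m² (ratio 4).
S·A_cross = εσ·A_surf·T⁴  ⇒  T⁴ = S/(4σ).
T⁴ = 1.00·11.2/(4·5.67×10⁻⁸) = 4.938×10⁷ K⁴.
T = (4.938×10⁷)^(1/4).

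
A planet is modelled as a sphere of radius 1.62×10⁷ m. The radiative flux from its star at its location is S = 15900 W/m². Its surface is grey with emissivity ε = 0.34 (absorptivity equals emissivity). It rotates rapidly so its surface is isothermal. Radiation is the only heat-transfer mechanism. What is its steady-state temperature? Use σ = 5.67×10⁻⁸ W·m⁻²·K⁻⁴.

At equilibrium, absorbed power = emitted power.
Absorbing cross-section = πr² = 8.245×10¹⁴ m²; emitting surface = 4πr² = 3.298×10¹⁵ m² (ratio 4).
εS·A_cross = εσ·A_surf·T⁴  ⇒  T⁴ = S/(4σ)   (ε cancels).
T⁴ = 15900/(4·5.67×10⁻⁸) = 7.011×10¹⁰ K⁴.
T = (7.011×10¹⁰)^(1/4).

T ≈ 515 K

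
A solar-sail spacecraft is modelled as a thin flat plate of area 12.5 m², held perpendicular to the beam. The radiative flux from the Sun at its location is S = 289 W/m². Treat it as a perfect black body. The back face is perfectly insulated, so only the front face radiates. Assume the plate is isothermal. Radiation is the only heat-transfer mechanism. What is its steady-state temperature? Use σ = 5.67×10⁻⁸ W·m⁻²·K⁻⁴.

T ≈ 267 K

At equilibrium, absorbed power = emitted power.
Absorbing cross-section = A = 12.50 m²; emitting surface = A = 12.50 m² (ratio 1).
S·A_cross = εσ·A_surf·T⁴  ⇒  T⁴ = S/(1σ).
T⁴ = 1.00·289/(1·5.67×10⁻⁸) = 5.097×10⁹ K⁴.
T = (5.097×10⁹)^(1/4).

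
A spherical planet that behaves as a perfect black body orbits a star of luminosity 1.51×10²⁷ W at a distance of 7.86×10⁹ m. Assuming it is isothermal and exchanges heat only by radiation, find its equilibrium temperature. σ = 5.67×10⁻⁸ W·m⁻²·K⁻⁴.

First find the stellar flux at distance d: S = L/(4πd²) = 1.51×10²⁷/(4π·(7.86×10⁹)²) = 1.945×10⁶ W/m².
For an isothermal sphere, absorbed (1−a)S·πr² = emitted σ·4πr²·T⁴, so T⁴ = (1−a)S/(4σ).
T⁴ = 1.00·1.945×10⁶/(4·5.67×10⁻⁸) = 8.576×10¹² K⁴.

T ≈ 1710 K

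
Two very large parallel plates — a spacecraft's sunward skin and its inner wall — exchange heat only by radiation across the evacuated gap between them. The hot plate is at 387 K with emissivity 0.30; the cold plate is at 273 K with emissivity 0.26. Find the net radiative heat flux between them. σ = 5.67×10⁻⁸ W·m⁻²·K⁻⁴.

q ≈ 155 W/m²

For two infinite grey parallel plates, q = σ(T₁⁴ − T₂⁴)/(1/ε₁ + 1/ε₂ − 1).
T₁⁴ − T₂⁴ = 2.243×10¹⁰ − 5.555×10⁹ = 1.688×10¹⁰ K⁴.
1/ε₁ + 1/ε₂ − 1 = 3.333 + 3.846 − 1 = 6.179.
q = 5.67×10⁻⁸ × 1.688×10¹⁰ / 6.179.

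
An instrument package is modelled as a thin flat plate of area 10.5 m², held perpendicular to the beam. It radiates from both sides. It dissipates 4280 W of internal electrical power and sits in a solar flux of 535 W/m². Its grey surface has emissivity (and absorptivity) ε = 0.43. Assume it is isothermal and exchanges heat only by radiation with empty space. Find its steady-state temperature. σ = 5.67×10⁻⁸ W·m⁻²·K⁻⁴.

At steady state, absorbed solar power + internal power = radiated power.
Absorbed: α·S·A_cross = 0.43·535·10.50 = 2416 W (cross-section A).
Total input = 2416 + 4280 = 6696 W.
Radiated: εσ·A_surf·T⁴ with A_surf = 2A = 21.00 m².
T⁴ = 6696/(0.43·5.67×10⁻⁸·21.00) = 1.308×10¹⁰ K⁴.

T ≈ 338 K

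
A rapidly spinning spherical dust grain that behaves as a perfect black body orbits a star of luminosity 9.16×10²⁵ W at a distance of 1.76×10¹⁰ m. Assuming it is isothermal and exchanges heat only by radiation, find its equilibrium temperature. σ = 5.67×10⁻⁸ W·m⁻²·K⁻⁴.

T ≈ 568 K

First find the stellar flux at distance d: S = L/(4πd²) = 9.16×10²⁵/(4π·(1.76×10¹⁰)²) = 23530 W/m².
For an isothermal sphere, absorbed (1−a)S·πr² = emitted σ·4πr²·T⁴, so T⁴ = (1−a)S/(4σ).
T⁴ = 1.00·23530/(4·5.67×10⁻⁸) = 1.038×10¹¹ K⁴.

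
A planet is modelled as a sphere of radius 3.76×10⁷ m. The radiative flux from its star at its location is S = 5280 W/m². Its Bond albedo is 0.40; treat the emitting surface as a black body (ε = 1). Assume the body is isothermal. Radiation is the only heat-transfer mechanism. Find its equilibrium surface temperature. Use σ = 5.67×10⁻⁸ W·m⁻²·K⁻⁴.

T ≈ 344 K

At equilibrium, absorbed power = emitted power.
Absorbing cross-section = πr² = 4.441×10¹⁵ m²; emitting surface = 4πr² = 1.777×10¹⁶ m² (ratio 4).
(1−a)S·A_cross = εσ·A_surf·T⁴  ⇒  T⁴ = (1−a)S/(4σ).
T⁴ = 0.600·5280/(4·5.67×10⁻⁸) = 1.397×10¹⁰ K⁴.
T = (1.397×10¹⁰)^(1/4).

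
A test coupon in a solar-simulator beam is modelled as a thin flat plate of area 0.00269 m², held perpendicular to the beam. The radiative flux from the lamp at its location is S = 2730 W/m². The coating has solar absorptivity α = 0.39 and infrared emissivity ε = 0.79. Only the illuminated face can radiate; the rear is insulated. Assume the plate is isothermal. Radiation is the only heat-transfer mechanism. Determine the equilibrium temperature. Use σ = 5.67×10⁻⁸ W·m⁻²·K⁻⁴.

At equilibrium, absorbed power = emitted power.
Absorbing cross-section = A = 0.002690 m²; emitting surface = A = 0.002690 m² (ratio 1).
αS·A_cross = εσ·A_surf·T⁴  ⇒  T⁴ = αS/(ε·1σ).
T⁴ = 0.390·2730/(0.79·1·5.67×10⁻⁸) = 2.377×10¹⁰ K⁴.
T = (2.377×10¹⁰)^(1/4).

T ≈ 393 K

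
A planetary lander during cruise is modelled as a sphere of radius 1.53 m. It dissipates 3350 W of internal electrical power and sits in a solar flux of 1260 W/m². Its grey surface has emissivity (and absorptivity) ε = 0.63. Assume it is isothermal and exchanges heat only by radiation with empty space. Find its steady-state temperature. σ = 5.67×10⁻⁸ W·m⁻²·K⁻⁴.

T ≈ 306 K

At steady state, absorbed solar power + internal power = radiated power.
Absorbed: α·S·A_cross = 0.63·1260·7.354 = 5838 W (cross-section πr²).
Total input = 5838 + 3350 = 9188 W.
Radiated: εσ·A_surf·T⁴ with A_surf = 4πr² = 29.42 m².
T⁴ = 9188/(0.63·5.67×10⁻⁸·29.42) = 8.744×10⁹ K⁴.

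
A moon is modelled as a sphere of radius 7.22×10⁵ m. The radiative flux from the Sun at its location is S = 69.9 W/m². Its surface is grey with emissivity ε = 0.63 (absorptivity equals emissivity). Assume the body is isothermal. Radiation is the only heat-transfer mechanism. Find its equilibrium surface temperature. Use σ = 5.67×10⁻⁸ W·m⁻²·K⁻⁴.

T ≈ 132 K

At equilibrium, absorbed power = emitted power.
Absorbing cross-section = πr² = 1.638×10¹² m²; emitting surface = 4πr² = 6.551×10¹² m² (ratio 4).
εS·A_cross = εσ·A_surf·T⁴  ⇒  T⁴ = S/(4σ)   (ε cancels).
T⁴ = 69.9/(4·5.67×10⁻⁸) = 3.082×10⁸ K⁴.
T = (3.082×10⁸)^(1/4).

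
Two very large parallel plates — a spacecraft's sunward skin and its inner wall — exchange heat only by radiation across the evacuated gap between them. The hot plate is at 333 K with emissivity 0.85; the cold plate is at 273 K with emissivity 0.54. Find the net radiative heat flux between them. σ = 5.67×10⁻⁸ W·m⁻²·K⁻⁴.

For two infinite grey parallel plates, q = σ(T₁⁴ − T₂⁴)/(1/ε₁ + 1/ε₂ − 1).
T₁⁴ − T₂⁴ = 1.230×10¹⁰ − 5.555×10⁹ = 6.742×10⁹ K⁴.
1/ε₁ + 1/ε₂ − 1 = 1.176 + 1.852 − 1 = 2.028.
q = 5.67×10⁻⁸ × 6.742×10⁹ / 2.028.

q ≈ 188 W/m²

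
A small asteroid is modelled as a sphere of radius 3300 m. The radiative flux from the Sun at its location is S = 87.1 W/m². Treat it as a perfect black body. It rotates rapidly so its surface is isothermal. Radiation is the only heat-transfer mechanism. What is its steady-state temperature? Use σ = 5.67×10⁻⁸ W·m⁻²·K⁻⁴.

T ≈ 140 K

At equilibrium, absorbed power = emitted power.
Absorbing cross-section = πr² = 3.421×10⁷ m²; emitting surface = 4πr² = 1.368×10⁸ m² (ratio 4).
S·A_cross = εσ·A_surf·T⁴  ⇒  T⁴ = S/(4σ).
T⁴ = 1.00·87.1/(4·5.67×10⁻⁸) = 3.840×10⁸ K⁴.
T = (3.840×10⁸)^(1/4).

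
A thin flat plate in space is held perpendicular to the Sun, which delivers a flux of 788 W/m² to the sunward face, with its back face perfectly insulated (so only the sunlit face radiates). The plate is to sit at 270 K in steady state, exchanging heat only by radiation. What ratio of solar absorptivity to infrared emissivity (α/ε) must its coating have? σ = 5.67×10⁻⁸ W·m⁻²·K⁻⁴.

α/ε ≈ 0.382

Balance: αS·A = εσ·1A·T⁴ ⇒ α/ε = σT⁴/S.
α/ε = 5.67×10⁻⁸·(270)⁴/788 = 5.67×10⁻⁸·5.314×10⁹/788.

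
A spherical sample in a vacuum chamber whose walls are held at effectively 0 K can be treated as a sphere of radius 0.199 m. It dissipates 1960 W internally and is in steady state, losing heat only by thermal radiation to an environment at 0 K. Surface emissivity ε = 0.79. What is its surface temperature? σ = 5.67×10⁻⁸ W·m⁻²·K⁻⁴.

T ≈ 545 K

Steady state: internal power = radiated power, P = εσA T⁴.
Radiating area A = 4πr² = 0.4976 m².
T⁴ = P/(εσA) = 1960/(0.79·5.67×10⁻⁸·0.4976) = 8.793×10¹⁰ K⁴.
T = (8.793×10¹⁰)^(1/4).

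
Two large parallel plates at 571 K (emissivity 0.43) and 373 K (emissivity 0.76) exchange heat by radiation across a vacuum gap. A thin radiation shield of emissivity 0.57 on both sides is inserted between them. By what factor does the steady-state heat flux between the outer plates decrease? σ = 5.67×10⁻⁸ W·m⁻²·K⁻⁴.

factor ≈ 1.95

Without shield: q₀ = σΔ(T⁴)/(1/ε₁+1/ε₂−1) with denominator 2.641.
With shield the two gaps are in series; the resistances add: (1/ε₁+1/ε_s−1)+(1/ε_s+1/ε₂−1) = 3.080+2.070 = 5.150.
Heat-flux ratio q₀/q = 5.150/2.641.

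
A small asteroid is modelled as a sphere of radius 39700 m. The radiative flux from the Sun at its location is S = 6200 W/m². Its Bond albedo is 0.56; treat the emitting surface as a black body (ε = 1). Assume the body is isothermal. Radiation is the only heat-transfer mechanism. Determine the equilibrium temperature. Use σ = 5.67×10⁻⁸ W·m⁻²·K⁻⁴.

T ≈ 331 K

At equilibrium, absorbed power = emitted power.
Absorbing cross-section = πr² = 4.951×10⁹ m²; emitting surface = 4πr² = 1.981×10¹⁰ m² (ratio 4).
(1−a)S·A_cross = εσ·A_surf·T⁴  ⇒  T⁴ = (1−a)S/(4σ).
T⁴ = 0.440·6200/(4·5.67×10⁻⁸) = 1.203×10¹⁰ K⁴.
T = (1.203×10¹⁰)^(1/4).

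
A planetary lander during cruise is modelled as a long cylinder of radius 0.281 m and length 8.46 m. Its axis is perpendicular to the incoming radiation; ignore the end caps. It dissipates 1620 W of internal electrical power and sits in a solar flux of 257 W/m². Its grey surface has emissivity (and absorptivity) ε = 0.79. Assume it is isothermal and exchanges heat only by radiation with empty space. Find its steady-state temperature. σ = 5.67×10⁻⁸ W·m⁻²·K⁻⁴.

At steady state, absorbed solar power + internal power = radiated power.
Absorbed: α·S·A_cross = 0.79·257·4.755 = 965.3 W (cross-section 2rL).
Total input = 965.3 + 1620 = 2585 W.
Radiated: εσ·A_surf·T⁴ with A_surf = 2πrL = 14.94 m².
T⁴ = 2585/(0.79·5.67×10⁻⁸·14.94) = 3.864×10⁹ K⁴.

T ≈ 249 K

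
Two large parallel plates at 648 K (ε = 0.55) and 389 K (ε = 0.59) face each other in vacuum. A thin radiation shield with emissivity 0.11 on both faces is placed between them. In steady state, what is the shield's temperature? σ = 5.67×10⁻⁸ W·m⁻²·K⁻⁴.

In steady state the net flux on the hot side equals that on the cold side.
σ(T₁⁴−T_s⁴)/D₁ = σ(T_s⁴−T₂⁴)/D₂, with D₁ = 1/ε₁+1/ε_s−1 = 9.909, D₂ = 1/ε_s+1/ε₂−1 = 9.786.
Solve for T_s⁴: T_s⁴ = (D₂·T₁⁴ + D₁·T₂⁴)/(D₁+D₂) = 9.913×10¹⁰ K⁴.

T_s ≈ 561 K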